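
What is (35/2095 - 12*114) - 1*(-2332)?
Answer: 403923/419 ≈ 964.02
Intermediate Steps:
(35/2095 - 12*114) - 1*(-2332) = (35*(1/2095) - 1*1368) + 2332 = (7/419 - 1368) + 2332 = -573185/419 + 2332 = 403923/419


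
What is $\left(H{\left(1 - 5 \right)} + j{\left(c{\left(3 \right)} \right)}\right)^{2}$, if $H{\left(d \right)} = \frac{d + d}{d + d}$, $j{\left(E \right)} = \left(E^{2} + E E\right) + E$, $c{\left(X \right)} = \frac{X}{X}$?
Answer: $16$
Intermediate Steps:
$c{\left(X \right)} = 1$
$j{\left(E \right)} = E + 2 E^{2}$ ($j{\left(E \right)} = \left(E^{2} + E^{2}\right) + E = 2 E^{2} + E = E + 2 E^{2}$)
$H{\left(d \right)} = 1$ ($H{\left(d \right)} = \frac{2 d}{2 d} = 2 d \frac{1}{2 d} = 1$)
$\left(H{\left(1 - 5 \right)} + j{\left(c{\left(3 \right)} \right)}\right)^{2} = \left(1 + 1 \left(1 + 2 \cdot 1\right)\right)^{2} = \left(1 + 1 \left(1 + 2\right)\right)^{2} = \left(1 + 1 \cdot 3\right)^{2} = \left(1 + 3\right)^{2} = 4^{2} = 16$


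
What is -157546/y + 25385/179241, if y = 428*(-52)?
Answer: 14401835573/1994593848 ≈ 7.2204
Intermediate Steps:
y = -22256
-157546/y + 25385/179241 = -157546/(-22256) + 25385/179241 = -157546*(-1/22256) + 25385*(1/179241) = 78773/11128 + 25385/179241 = 14401835573/1994593848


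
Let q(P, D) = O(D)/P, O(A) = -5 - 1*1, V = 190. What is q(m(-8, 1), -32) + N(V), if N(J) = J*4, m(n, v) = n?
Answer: 3043/4 ≈ 760.75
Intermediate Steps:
O(A) = -6 (O(A) = -5 - 1 = -6)
N(J) = 4*J
q(P, D) = -6/P
q(m(-8, 1), -32) + N(V) = -6/(-8) + 4*190 = -6*(-⅛) + 760 = ¾ + 760 = 3043/4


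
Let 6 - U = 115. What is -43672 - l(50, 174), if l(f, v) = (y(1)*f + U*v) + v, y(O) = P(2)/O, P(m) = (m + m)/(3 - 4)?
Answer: -24680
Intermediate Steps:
U = -109 (U = 6 - 1*115 = 6 - 115 = -109)
P(m) = -2*m (P(m) = (2*m)/(-1) = (2*m)*(-1) = -2*m)
y(O) = -4/O (y(O) = (-2*2)/O = -4/O)
l(f, v) = -108*v - 4*f (l(f, v) = ((-4/1)*f - 109*v) + v = ((-4*1)*f - 109*v) + v = (-4*f - 109*v) + v = (-109*v - 4*f) + v = -108*v - 4*f)
-43672 - l(50, 174) = -43672 - (-108*174 - 4*50) = -43672 - (-18792 - 200) = -43672 - 1*(-18992) = -43672 + 18992 = -24680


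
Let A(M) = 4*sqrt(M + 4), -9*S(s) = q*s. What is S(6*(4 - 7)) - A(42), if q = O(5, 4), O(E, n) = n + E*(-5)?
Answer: -42 - 4*sqrt(46) ≈ -69.129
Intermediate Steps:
O(E, n) = n - 5*E
q = -21 (q = 4 - 5*5 = 4 - 25 = -21)
S(s) = 7*s/3 (S(s) = -(-7)*s/3 = 7*s/3)
A(M) = 4*sqrt(4 + M)
S(6*(4 - 7)) - A(42) = 7*(6*(4 - 7))/3 - 4*sqrt(4 + 42) = 7*(6*(-3))/3 - 4*sqrt(46) = (7/3)*(-18) - 4*sqrt(46) = -42 - 4*sqrt(46)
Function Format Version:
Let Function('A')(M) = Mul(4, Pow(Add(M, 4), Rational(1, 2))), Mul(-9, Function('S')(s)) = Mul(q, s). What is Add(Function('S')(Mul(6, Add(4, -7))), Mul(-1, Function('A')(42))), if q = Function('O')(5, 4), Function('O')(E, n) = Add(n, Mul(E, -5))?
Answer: Add(-42, Mul(-4, Pow(46, Rational(1, 2)))) ≈ -69.129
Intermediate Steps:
Function('O')(E, n) = Add(n, Mul(-5, E))
q = -21 (q = Add(4, Mul(-5, 5)) = Add(4, -25) = -21)
Function('S')(s) = Mul(Rational(7, 3), s) (Function('S')(s) = Mul(Rational(-1, 9), Mul(-21, s)) = Mul(Rational(7, 3), s))
Function('A')(M) = Mul(4, Pow(Add(4, M), Rational(1, 2)))
Add(Function('S')(Mul(6, Add(4, -7))), Mul(-1, Function('A')(42))) = Add(Mul(Rational(7, 3), Mul(6, Add(4, -7))), Mul(-1, Mul(4, Pow(Add(4, 42), Rational(1, 2))))) = Add(Mul(Rational(7, 3), Mul(6, -3)), Mul(-1, Mul(4, Pow(46, Rational(1, 2))))) = Add(Mul(Rational(7, 3), -18), Mul(-4, Pow(46, Rational(1, 2)))) = Add(-42, Mul(-4, Pow(46, Rational(1, 2))))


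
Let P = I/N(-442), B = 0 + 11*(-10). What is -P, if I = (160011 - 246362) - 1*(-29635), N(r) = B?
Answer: -2578/5 ≈ -515.60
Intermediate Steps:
B = -110 (B = 0 - 110 = -110)
N(r) = -110
I = -56716 (I = -86351 + 29635 = -56716)
P = 2578/5 (P = -56716/(-110) = -56716*(-1/110) = 2578/5 ≈ 515.60)
-P = -1*2578/5 = -2578/5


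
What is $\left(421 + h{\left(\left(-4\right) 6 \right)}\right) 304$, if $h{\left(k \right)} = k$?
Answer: $120688$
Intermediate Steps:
$\left(421 + h{\left(\left(-4\right) 6 \right)}\right) 304 = \left(421 - 24\right) 304 = 397 \cdot 304 = 120688$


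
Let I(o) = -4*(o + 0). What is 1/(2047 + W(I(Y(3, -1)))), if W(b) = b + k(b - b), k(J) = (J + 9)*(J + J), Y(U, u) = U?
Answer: 1/2035 ≈ 0.00049140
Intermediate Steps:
I(o) = -4*o
k(J) = 2*J*(9 + J) (k(J) = (9 + J)*(2*J) = 2*J*(9 + J))
W(b) = b (W(b) = b + 2*(b - b)*(9 + (b - b)) = b + 2*0*(9 + 0) = b + 2*0*9 = b + 0 = b)
1/(2047 + W(I(Y(3, -1)))) = 1/(2047 - 4*3) = 1/(2047 - 12) = 1/2035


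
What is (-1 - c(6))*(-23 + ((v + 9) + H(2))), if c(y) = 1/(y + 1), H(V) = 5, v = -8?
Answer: 136/7 ≈ 19.429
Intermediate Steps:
c(y) = 1/(1 + y)
(-1 - c(6))*(-23 + ((v + 9) + H(2))) = (-1 - 1/(1 + 6))*(-23 + ((-8 + 9) + 5)) = (-1 - 1/7)*(-23 + (1 + 5)) = (-1 - 1*1/7)*(-23 + 6) = (-1 - 1/7)*(-17) = -8/7*(-17) = 136/7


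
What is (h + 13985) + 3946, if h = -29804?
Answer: -11873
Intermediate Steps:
(h + 13985) + 3946 = (-29804 + 13985) + 3946 = -15819 + 3946 = -11873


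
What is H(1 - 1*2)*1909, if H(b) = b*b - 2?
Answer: -1909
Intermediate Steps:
H(b) = -2 + b² (H(b) = b² - 2 = -2 + b²)
H(1 - 1*2)*1909 = (-2 + (1 - 1*2)²)*1909 = (-2 + (1 - 2)²)*1909 = (-2 + (-1)²)*1909 = (-2 + 1)*1909 = -1*1909 = -1909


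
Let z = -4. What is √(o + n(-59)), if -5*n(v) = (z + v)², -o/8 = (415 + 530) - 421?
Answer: I*√124645/5 ≈ 70.61*I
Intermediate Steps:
o = -4192 (o = -8*((415 + 530) - 421) = -8*(945 - 421) = -8*524 = -4192)
n(v) = -(-4 + v)²/5
√(o + n(-59)) = √(-4192 - (-4 - 59)²/5) = √(-4192 - ⅕*(-63)²) = √(-4192 - ⅕*3969) = √(-4192 - 3969/5) = √(-24929/5) = I*√124645/5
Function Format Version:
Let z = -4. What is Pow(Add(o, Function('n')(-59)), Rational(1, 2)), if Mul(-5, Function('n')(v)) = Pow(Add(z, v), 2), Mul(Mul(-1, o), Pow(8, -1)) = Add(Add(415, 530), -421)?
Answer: Mul(Rational(1, 5), I, Pow(124645, Rational(1, 2))) ≈ Mul(70.610, I)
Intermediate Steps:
o = -4192 (o = Mul(-8, Add(Add(415, 530), -421)) = Mul(-8, Add(945, -421)) = Mul(-8, 524) = -4192)
Function('n')(v) = Mul(Rational(-1, 5), Pow(Add(-4, v), 2))
Pow(Add(o, Function('n')(-59)), Rational(1, 2)) = Pow(Add(-4192, Mul(Rational(-1, 5), Pow(Add(-4, -59), 2))), Rational(1, 2)) = Pow(Add(-4192, Mul(Rational(-1, 5), Pow(-63, 2))), Rational(1, 2)) = Pow(Add(-4192, Mul(Rational(-1, 5), 3969)), Rational(1, 2)) = Pow(Add(-4192, Rational(-3969, 5)), Rational(1, 2)) = Pow(Rational(-24929, 5), Rational(1, 2)) = Mul(Rational(1, 5), I, Pow(124645, Rational(1, 2)))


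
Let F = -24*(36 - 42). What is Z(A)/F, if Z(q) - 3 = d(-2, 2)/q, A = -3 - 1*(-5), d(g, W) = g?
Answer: 1/72 ≈ 0.013889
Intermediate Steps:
A = 2 (A = -3 + 5 = 2)
F = 144 (F = -24*(-6) = 144)
Z(q) = 3 - 2/q
Z(A)/F = (3 - 2/2)/144 = (3 - 2*½)*(1/144) = (3 - 1)*(1/144) = 2*(1/144) = 1/72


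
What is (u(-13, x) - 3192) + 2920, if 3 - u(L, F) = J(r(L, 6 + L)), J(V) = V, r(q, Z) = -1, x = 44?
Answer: -268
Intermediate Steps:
u(L, F) = 4 (u(L, F) = 3 - 1*(-1) = 3 + 1 = 4)
(u(-13, x) - 3192) + 2920 = (4 - 3192) + 2920 = -3188 + 2920 = -268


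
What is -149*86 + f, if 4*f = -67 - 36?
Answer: -51359/4 ≈ -12840.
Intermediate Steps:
f = -103/4 (f = (-67 - 36)/4 = (¼)*(-103) = -103/4 ≈ -25.750)
-149*86 + f = -149*86 - 103/4 = -12814 - 103/4 = -51359/4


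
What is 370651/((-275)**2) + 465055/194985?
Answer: 21488233922/2949148125 ≈ 7.2863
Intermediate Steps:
370651/((-275)**2) + 465055/194985 = 370651/75625 + 465055*(1/194985) = 370651*(1/75625) + 93011/38997 = 370651/75625 + 93011/38997 = 21488233922/2949148125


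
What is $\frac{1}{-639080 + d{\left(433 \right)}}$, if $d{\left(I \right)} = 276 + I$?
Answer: $- \frac{1}{638371} \approx -1.5665 \cdot 10^{-6}$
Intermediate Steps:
$\frac{1}{-639080 + d{\left(433 \right)}} = \frac{1}{-639080 + \left(276 + 433\right)} = \frac{1}{-639080 + 709} = \frac{1}{-638371} = - \frac{1}{638371}$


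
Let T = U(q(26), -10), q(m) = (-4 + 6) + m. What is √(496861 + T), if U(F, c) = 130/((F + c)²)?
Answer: √160983094/18 ≈ 704.88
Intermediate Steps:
q(m) = 2 + m
U(F, c) = 130/(F + c)²
T = 65/162 (T = 130/((2 + 26) - 10)² = 130/(28 - 10)² = 130/18² = 130*(1/324) = 65/162 ≈ 0.40123)
√(496861 + T) = √(496861 + 65/162) = √(80491547/162) = √160983094/18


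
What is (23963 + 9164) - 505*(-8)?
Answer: 37167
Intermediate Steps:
(23963 + 9164) - 505*(-8) = 33127 - 1*(-4040) = 33127 + 4040 = 37167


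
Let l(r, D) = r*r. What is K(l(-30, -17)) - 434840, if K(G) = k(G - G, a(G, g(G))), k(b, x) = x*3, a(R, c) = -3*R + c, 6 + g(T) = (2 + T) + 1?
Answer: -440249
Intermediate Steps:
g(T) = -3 + T (g(T) = -6 + ((2 + T) + 1) = -6 + (3 + T) = -3 + T)
l(r, D) = r²
a(R, c) = c - 3*R
k(b, x) = 3*x
K(G) = -9 - 6*G (K(G) = 3*((-3 + G) - 3*G) = 3*(-3 - 2*G) = -9 - 6*G)
K(l(-30, -17)) - 434840 = (-9 - 6*(-30)²) - 434840 = (-9 - 6*900) - 434840 = (-9 - 5400) - 434840 = -5409 - 434840 = -440249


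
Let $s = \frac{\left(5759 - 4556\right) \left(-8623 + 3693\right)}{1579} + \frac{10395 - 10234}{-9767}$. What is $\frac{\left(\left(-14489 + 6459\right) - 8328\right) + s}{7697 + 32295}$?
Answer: $- \frac{310200877443}{616760343256} \approx -0.50295$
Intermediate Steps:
$s = - \frac{57926280149}{15422093}$ ($s = 1203 \left(-4930\right) \frac{1}{1579} + \left(10395 - 10234\right) \left(- \frac{1}{9767}\right) = \left(-5930790\right) \frac{1}{1579} + 161 \left(- \frac{1}{9767}\right) = - \frac{5930790}{1579} - \frac{161}{9767} = - \frac{57926280149}{15422093} \approx -3756.1$)
$\frac{\left(\left(-14489 + 6459\right) - 8328\right) + s}{7697 + 32295} = \frac{\left(\left(-14489 + 6459\right) - 8328\right) - \frac{57926280149}{15422093}}{7697 + 32295} = \frac{\left(-8030 - 8328\right) - \frac{57926280149}{15422093}}{39992} = \left(-16358 - \frac{57926280149}{15422093}\right) \frac{1}{39992} = \left(- \frac{310200877443}{15422093}\right) \frac{1}{39992} = - \frac{310200877443}{616760343256}$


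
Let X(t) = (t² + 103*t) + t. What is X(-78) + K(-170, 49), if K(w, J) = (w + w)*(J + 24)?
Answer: -26848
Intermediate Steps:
K(w, J) = 2*w*(24 + J) (K(w, J) = (2*w)*(24 + J) = 2*w*(24 + J))
X(t) = t² + 104*t
X(-78) + K(-170, 49) = -78*(104 - 78) + 2*(-170)*(24 + 49) = -78*26 + 2*(-170)*73 = -2028 - 24820 = -26848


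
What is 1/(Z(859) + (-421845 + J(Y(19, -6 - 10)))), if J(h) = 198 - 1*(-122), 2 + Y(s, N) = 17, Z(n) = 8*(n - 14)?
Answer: -1/414765 ≈ -2.4110e-6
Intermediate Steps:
Z(n) = -112 + 8*n (Z(n) = 8*(-14 + n) = -112 + 8*n)
Y(s, N) = 15 (Y(s, N) = -2 + 17 = 15)
J(h) = 320 (J(h) = 198 + 122 = 320)
1/(Z(859) + (-421845 + J(Y(19, -6 - 10)))) = 1/((-112 + 8*859) + (-421845 + 320)) = 1/((-112 + 6872) - 421525) = 1/(6760 - 421525) = 1/(-414765) = -1/414765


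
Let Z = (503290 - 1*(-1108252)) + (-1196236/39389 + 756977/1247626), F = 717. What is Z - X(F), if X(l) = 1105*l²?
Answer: -27837241144857585425/49142740514 ≈ -5.6646e+8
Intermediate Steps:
Z = 79194127694843905/49142740514 (Z = (503290 + 1108252) + (-1196236*1/39389 + 756977*(1/1247626)) = 1611542 + (-1196236/39389 + 756977/1247626) = 1611542 - 1462638568683/49142740514 = 79194127694843905/49142740514 ≈ 1.6115e+6)
Z - X(F) = 79194127694843905/49142740514 - 1105*717² = 79194127694843905/49142740514 - 1105*514089 = 79194127694843905/49142740514 - 1*568068345 = 79194127694843905/49142740514 - 568068345 = -27837241144857585425/49142740514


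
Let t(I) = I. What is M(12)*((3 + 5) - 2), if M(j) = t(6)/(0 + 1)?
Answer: 36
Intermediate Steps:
M(j) = 6 (M(j) = 6/(0 + 1) = 6/1 = 6*1 = 6)
M(12)*((3 + 5) - 2) = 6*((3 + 5) - 2) = 6*(8 - 2) = 6*6 = 36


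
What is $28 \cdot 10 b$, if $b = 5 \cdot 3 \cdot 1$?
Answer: $4200$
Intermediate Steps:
$b = 15$ ($b = 15 \cdot 1 = 15$)
$28 \cdot 10 b = 28 \cdot 10 \cdot 15 = 280 \cdot 15 = 4200$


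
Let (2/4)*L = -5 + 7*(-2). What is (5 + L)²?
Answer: 1089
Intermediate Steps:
L = -38 (L = 2*(-5 + 7*(-2)) = 2*(-5 - 14) = 2*(-19) = -38)
(5 + L)² = (5 - 38)² = (-33)² = 1089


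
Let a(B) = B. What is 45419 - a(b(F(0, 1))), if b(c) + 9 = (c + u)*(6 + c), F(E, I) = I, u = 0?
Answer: 45421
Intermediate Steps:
b(c) = -9 + c*(6 + c) (b(c) = -9 + (c + 0)*(6 + c) = -9 + c*(6 + c))
45419 - a(b(F(0, 1))) = 45419 - (-9 + 1² + 6*1) = 45419 - (-9 + 1 + 6) = 45419 - 1*(-2) = 45419 + 2 = 45421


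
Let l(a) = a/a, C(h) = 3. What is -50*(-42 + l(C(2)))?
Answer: 2050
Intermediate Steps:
l(a) = 1
-50*(-42 + l(C(2))) = -50*(-42 + 1) = -50*(-41) = 2050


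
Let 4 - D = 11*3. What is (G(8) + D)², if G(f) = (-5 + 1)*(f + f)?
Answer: 8649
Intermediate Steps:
D = -29 (D = 4 - 11*3 = 4 - 1*33 = 4 - 33 = -29)
G(f) = -8*f
(G(8) + D)² = (-8*8 - 29)² = (-64 - 29)² = (-93)² = 8649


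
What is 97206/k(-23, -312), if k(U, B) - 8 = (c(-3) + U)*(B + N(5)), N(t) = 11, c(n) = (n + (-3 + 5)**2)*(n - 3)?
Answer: 97206/8737 ≈ 11.126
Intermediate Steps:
c(n) = (-3 + n)*(4 + n) (c(n) = (n + 2**2)*(-3 + n) = (n + 4)*(-3 + n) = (4 + n)*(-3 + n) = (-3 + n)*(4 + n))
k(U, B) = 8 + (-6 + U)*(11 + B) (k(U, B) = 8 + ((-12 - 3 + (-3)**2) + U)*(B + 11) = 8 + ((-12 - 3 + 9) + U)*(11 + B) = 8 + (-6 + U)*(11 + B))
97206/k(-23, -312) = 97206/(-58 - 6*(-312) + 11*(-23) - 312*(-23)) = 97206/(-58 + 1872 - 253 + 7176) = 97206/8737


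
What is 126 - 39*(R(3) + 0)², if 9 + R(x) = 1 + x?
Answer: -849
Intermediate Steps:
R(x) = -8 + x (R(x) = -9 + (1 + x) = -8 + x)
126 - 39*(R(3) + 0)² = 126 - 39*((-8 + 3) + 0)² = 126 - 39*(-5 + 0)² = 126 - 39*(-5)² = 126 - 39*25 = 126 - 975 = -849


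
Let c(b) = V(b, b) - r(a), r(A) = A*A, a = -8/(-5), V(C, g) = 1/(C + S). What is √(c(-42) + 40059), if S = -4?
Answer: √2118984526/230 ≈ 200.14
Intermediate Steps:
V(C, g) = 1/(-4 + C) (V(C, g) = 1/(C - 4) = 1/(-4 + C))
a = 8/5 (a = -8*(-⅕) = 8/5 ≈ 1.6000)
r(A) = A²
c(b) = -64/25 + 1/(-4 + b) (c(b) = 1/(-4 + b) - (8/5)² = 1/(-4 + b) - 1*64/25 = 1/(-4 + b) - 64/25 = -64/25 + 1/(-4 + b))
√(c(-42) + 40059) = √((281 - 64*(-42))/(25*(-4 - 42)) + 40059) = √((1/25)*(281 + 2688)/(-46) + 40059) = √((1/25)*(-1/46)*2969 + 40059) = √(-2969/1150 + 40059) = √(46064881/1150) = √2118984526/230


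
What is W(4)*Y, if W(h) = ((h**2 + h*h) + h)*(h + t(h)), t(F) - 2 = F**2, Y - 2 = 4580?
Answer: 3628944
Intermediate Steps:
Y = 4582 (Y = 2 + 4580 = 4582)
t(F) = 2 + F**2
W(h) = (h + 2*h**2)*(2 + h + h**2) (W(h) = ((h**2 + h*h) + h)*(h + (2 + h**2)) = ((h**2 + h**2) + h)*(2 + h + h**2) = (2*h**2 + h)*(2 + h + h**2) = (h + 2*h**2)*(2 + h + h**2))
W(4)*Y = (4*(2 + 2*4**3 + 3*4**2 + 5*4))*4582 = (4*(2 + 2*64 + 3*16 + 20))*4582 = (4*(2 + 128 + 48 + 20))*4582 = (4*198)*4582 = 792*4582 = 3628944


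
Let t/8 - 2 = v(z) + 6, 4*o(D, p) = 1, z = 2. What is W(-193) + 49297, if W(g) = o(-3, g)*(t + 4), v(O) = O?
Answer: 49318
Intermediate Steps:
o(D, p) = ¼ (o(D, p) = (¼)*1 = ¼)
t = 80 (t = 16 + 8*(2 + 6) = 16 + 8*8 = 16 + 64 = 80)
W(g) = 21 (W(g) = (80 + 4)/4 = (¼)*84 = 21)
W(-193) + 49297 = 21 + 49297 = 49318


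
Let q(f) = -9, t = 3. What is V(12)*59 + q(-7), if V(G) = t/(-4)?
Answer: -213/4 ≈ -53.250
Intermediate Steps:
V(G) = -3/4 (V(G) = 3/(-4) = 3*(-1/4) = -3/4)
V(12)*59 + q(-7) = -3/4*59 - 9 = -177/4 - 9 = -213/4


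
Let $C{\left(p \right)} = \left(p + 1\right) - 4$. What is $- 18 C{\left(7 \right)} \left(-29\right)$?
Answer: $2088$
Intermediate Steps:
$C{\left(p \right)} = -3 + p$ ($C{\left(p \right)} = \left(1 + p\right) - 4 = -3 + p$)
$- 18 C{\left(7 \right)} \left(-29\right) = - 18 \left(-3 + 7\right) \left(-29\right) = \left(-18\right) 4 \left(-29\right) = \left(-72\right) \left(-29\right) = 2088$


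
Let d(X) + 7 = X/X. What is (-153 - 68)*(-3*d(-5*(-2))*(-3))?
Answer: 11934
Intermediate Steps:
d(X) = -6 (d(X) = -7 + X/X = -7 + 1 = -6)
(-153 - 68)*(-3*d(-5*(-2))*(-3)) = (-153 - 68)*(-3*(-6)*(-3)) = -3978*(-3) = -221*(-54) = 11934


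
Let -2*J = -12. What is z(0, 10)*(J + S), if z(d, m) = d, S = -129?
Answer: 0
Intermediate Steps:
J = 6 (J = -1/2*(-12) = 6)
z(0, 10)*(J + S) = 0*(6 - 129) = 0*(-123) = 0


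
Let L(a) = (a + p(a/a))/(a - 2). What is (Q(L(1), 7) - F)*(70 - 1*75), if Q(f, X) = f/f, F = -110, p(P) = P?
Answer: -555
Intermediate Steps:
L(a) = (1 + a)/(-2 + a) (L(a) = (a + a/a)/(a - 2) = (a + 1)/(-2 + a) = (1 + a)/(-2 + a))
Q(f, X) = 1
(Q(L(1), 7) - F)*(70 - 1*75) = (1 - 1*(-110))*(70 - 1*75) = (1 + 110)*(70 - 75) = 111*(-5) = -555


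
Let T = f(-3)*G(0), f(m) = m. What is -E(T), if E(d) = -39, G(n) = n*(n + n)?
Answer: 39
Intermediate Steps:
G(n) = 2*n**2 (G(n) = n*(2*n) = 2*n**2)
T = 0 (T = -6*0**2 = -6*0 = -3*0 = 0)
-E(T) = -1*(-39) = 39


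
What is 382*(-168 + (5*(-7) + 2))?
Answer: -76782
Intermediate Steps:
382*(-168 + (5*(-7) + 2)) = 382*(-168 + (-35 + 2)) = 382*(-168 - 33) = 382*(-201) = -76782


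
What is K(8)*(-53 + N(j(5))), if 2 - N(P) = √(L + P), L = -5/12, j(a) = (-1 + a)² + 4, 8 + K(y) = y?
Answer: 0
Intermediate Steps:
K(y) = -8 + y
j(a) = 4 + (-1 + a)²
L = -5/12 (L = -5*1/12 = -5/12 ≈ -0.41667)
N(P) = 2 - √(-5/12 + P)
K(8)*(-53 + N(j(5))) = (-8 + 8)*(-53 + (2 - √(-15 + 36*(4 + (-1 + 5)²))/6)) = 0*(-53 + (2 - √(-15 + 36*(4 + 4²))/6)) = 0*(-53 + (2 - √(-15 + 36*(4 + 16))/6)) = 0*(-53 + (2 - √(-15 + 36*20)/6)) = 0*(-53 + (2 - √(-15 + 720)/6)) = 0*(-53 + (2 - √705/6)) = 0*(-51 - √705/6) = 0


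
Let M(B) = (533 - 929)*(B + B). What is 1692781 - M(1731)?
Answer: 3063733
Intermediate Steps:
M(B) = -792*B
1692781 - M(1731) = 1692781 - (-792)*1731 = 1692781 - 1*(-1370952) = 1692781 + 1370952 = 3063733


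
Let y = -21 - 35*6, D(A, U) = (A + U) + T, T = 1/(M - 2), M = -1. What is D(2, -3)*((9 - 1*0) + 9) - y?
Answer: 207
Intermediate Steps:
T = -⅓ (T = 1/(-1 - 2) = 1/(-3) = -⅓ ≈ -0.33333)
D(A, U) = -⅓ + A + U (D(A, U) = (A + U) - ⅓ = -⅓ + A + U)
y = -231 (y = -21 - 210 = -231)
D(2, -3)*((9 - 1*0) + 9) - y = (-⅓ + 2 - 3)*((9 - 1*0) + 9) - 1*(-231) = -4*((9 + 0) + 9)/3 + 231 = -4*(9 + 9)/3 + 231 = -4/3*18 + 231 = -24 + 231 = 207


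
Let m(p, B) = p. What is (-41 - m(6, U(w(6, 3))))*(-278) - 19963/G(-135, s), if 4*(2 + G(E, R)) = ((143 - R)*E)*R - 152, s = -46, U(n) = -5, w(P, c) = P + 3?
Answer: 7666631564/586765 ≈ 13066.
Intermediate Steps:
w(P, c) = 3 + P
G(E, R) = -40 + E*R*(143 - R)/4 (G(E, R) = -2 + (((143 - R)*E)*R - 152)/4 = -2 + ((E*(143 - R))*R - 152)/4 = -2 + (E*R*(143 - R) - 152)/4 = -2 + (-152 + E*R*(143 - R))/4 = -2 + (-38 + E*R*(143 - R)/4) = -40 + E*R*(143 - R)/4)
(-41 - m(6, U(w(6, 3))))*(-278) - 19963/G(-135, s) = (-41 - 1*6)*(-278) - 19963/(-40 - ¼*(-135)*(-46)² + (143/4)*(-135)*(-46)) = (-41 - 6)*(-278) - 19963/(-40 - ¼*(-135)*2116 + 444015/2) = -47*(-278) - 19963/(-40 + 71415 + 444015/2) = 13066 - 19963/586765/2 = 13066 - 19963*2/586765 = 13066 - 1*39926/586765 = 13066 - 39926/586765 = 7666631564/586765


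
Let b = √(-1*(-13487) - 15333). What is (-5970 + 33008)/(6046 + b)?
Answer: 81735874/18277981 - 13519*I*√1846/18277981 ≈ 4.4718 - 0.031778*I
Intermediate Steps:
b = I*√1846 (b = √(13487 - 15333) = √(-1846) = I*√1846 ≈ 42.965*I)
(-5970 + 33008)/(6046 + b) = (-5970 + 33008)/(6046 + I*√1846) = 27038/(6046 + I*√1846)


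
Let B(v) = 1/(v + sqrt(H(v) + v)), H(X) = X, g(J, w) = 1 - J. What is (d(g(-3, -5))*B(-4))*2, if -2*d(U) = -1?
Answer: -1/6 - I*sqrt(2)/12 ≈ -0.16667 - 0.11785*I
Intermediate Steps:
d(U) = 1/2 (d(U) = -1/2*(-1) = 1/2)
B(v) = 1/(v + sqrt(2)*sqrt(v)) (B(v) = 1/(v + sqrt(v + v)) = 1/(v + sqrt(2*v)) = 1/(v + sqrt(2)*sqrt(v)))
(d(g(-3, -5))*B(-4))*2 = (1/(2*(-4 + sqrt(2)*sqrt(-4))))*2 = (1/(2*(-4 + sqrt(2)*(2*I))))*2 = (1/(2*(-4 + 2*I*sqrt(2))))*2 = 1/(-4 + 2*I*sqrt(2))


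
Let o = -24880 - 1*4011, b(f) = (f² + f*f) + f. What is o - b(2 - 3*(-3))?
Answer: -29144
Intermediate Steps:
b(f) = f + 2*f² (b(f) = (f² + f²) + f = 2*f² + f = f + 2*f²)
o = -28891 (o = -24880 - 4011 = -28891)
o - b(2 - 3*(-3)) = -28891 - (2 - 3*(-3))*(1 + 2*(2 - 3*(-3))) = -28891 - (2 + 9)*(1 + 2*(2 + 9)) = -28891 - 11*(1 + 2*11) = -28891 - 11*(1 + 22) = -28891 - 11*23 = -28891 - 1*253 = -28891 - 253 = -29144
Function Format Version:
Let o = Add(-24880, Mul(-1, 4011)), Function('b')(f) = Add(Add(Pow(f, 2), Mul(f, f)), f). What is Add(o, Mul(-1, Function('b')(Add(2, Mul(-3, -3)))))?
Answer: -29144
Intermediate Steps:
Function('b')(f) = Add(f, Mul(2, Pow(f, 2))) (Function('b')(f) = Add(Add(Pow(f, 2), Pow(f, 2)), f) = Add(Mul(2, Pow(f, 2)), f) = Add(f, Mul(2, Pow(f, 2))))
o = -28891 (o = Add(-24880, -4011) = -28891)
Add(o, Mul(-1, Function('b')(Add(2, Mul(-3, -3))))) = Add(-28891, Mul(-1, Mul(Add(2, Mul(-3, -3)), Add(1, Mul(2, Add(2, Mul(-3, -3))))))) = Add(-28891, Mul(-1, Mul(Add(2, 9), Add(1, Mul(2, Add(2, 9)))))) = Add(-28891, Mul(-1, Mul(11, Add(1, Mul(2, 11))))) = Add(-28891, Mul(-1, Mul(11, Add(1, 22)))) = Add(-28891, Mul(-1, Mul(11, 23))) = Add(-28891, Mul(-1, 253)) = Add(-28891, -253) = -29144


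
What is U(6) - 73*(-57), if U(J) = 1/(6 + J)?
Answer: 49933/12 ≈ 4161.1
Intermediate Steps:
U(6) - 73*(-57) = 1/(6 + 6) - 73*(-57) = 1/12 + 4161 = 49933/12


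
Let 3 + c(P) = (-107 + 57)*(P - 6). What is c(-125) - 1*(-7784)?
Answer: 14331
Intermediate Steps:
c(P) = 297 - 50*P (c(P) = -3 + (-107 + 57)*(P - 6) = -3 - 50*(-6 + P) = -3 + (300 - 50*P) = 297 - 50*P)
c(-125) - 1*(-7784) = (297 - 50*(-125)) - 1*(-7784) = (297 + 6250) + 7784 = 6547 + 7784 = 14331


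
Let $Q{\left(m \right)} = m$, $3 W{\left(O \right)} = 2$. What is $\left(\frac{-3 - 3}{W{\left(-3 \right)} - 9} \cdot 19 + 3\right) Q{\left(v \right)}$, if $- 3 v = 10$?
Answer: $- \frac{278}{5} \approx -55.6$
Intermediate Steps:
$v = - \frac{10}{3}$ ($v = \left(- \frac{1}{3}\right) 10 = - \frac{10}{3} \approx -3.3333$)
$W{\left(O \right)} = \frac{2}{3}$ ($W{\left(O \right)} = \frac{1}{3} \cdot 2 = \frac{2}{3}$)
$\left(\frac{-3 - 3}{W{\left(-3 \right)} - 9} \cdot 19 + 3\right) Q{\left(v \right)} = \left(\frac{-3 - 3}{\frac{2}{3} - 9} \cdot 19 + 3\right) \left(- \frac{10}{3}\right) = \left(- \frac{6}{- \frac{25}{3}} \cdot 19 + 3\right) \left(- \frac{10}{3}\right) = \left(\left(-6\right) \left(- \frac{3}{25}\right) 19 + 3\right) \left(- \frac{10}{3}\right) = \left(\frac{18}{25} \cdot 19 + 3\right) \left(- \frac{10}{3}\right) = \left(\frac{342}{25} + 3\right) \left(- \frac{10}{3}\right) = \frac{417}{25} \left(- \frac{10}{3}\right) = - \frac{278}{5}$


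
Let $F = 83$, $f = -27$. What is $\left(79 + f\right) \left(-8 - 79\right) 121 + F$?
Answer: $-547321$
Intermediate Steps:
$\left(79 + f\right) \left(-8 - 79\right) 121 + F = \left(79 - 27\right) \left(-8 - 79\right) 121 + 83 = 52 \left(-87\right) 121 + 83 = \left(-4524\right) 121 + 83 = -547404 + 83 = -547321$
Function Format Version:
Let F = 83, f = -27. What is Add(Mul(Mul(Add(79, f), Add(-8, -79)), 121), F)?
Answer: -547321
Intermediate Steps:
Add(Mul(Mul(Add(79, f), Add(-8, -79)), 121), F) = Add(Mul(Mul(Add(79, -27), Add(-8, -79)), 121), 83) = Add(Mul(Mul(52, -87), 121), 83) = Add(Mul(-4524, 121), 83) = Add(-547404, 83) = -547321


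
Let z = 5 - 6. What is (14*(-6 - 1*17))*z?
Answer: 322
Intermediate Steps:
z = -1
(14*(-6 - 1*17))*z = (14*(-6 - 1*17))*(-1) = (14*(-6 - 17))*(-1) = (14*(-23))*(-1) = -322*(-1) = 322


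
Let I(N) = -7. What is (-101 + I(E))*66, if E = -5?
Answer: -7128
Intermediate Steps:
(-101 + I(E))*66 = (-101 - 7)*66 = -108*66 = -7128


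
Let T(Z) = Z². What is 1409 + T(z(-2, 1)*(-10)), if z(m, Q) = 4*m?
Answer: 7809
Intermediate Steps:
1409 + T(z(-2, 1)*(-10)) = 1409 + ((4*(-2))*(-10))² = 1409 + (-8*(-10))² = 1409 + 80² = 1409 + 6400 = 7809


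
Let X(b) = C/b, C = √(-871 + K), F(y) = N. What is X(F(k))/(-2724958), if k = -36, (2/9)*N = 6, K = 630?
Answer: -I*√241/73573866 ≈ -2.11e-7*I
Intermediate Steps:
N = 27 (N = (9/2)*6 = 27)
F(y) = 27
C = I*√241 (C = √(-871 + 630) = √(-241) = I*√241 ≈ 15.524*I)
X(b) = I*√241/b (X(b) = (I*√241)/b = I*√241/b)
X(F(k))/(-2724958) = (I*√241/27)/(-2724958) = (I*√241*(1/27))*(-1/2724958) = (I*√241/27)*(-1/2724958) = -I*√241/73573866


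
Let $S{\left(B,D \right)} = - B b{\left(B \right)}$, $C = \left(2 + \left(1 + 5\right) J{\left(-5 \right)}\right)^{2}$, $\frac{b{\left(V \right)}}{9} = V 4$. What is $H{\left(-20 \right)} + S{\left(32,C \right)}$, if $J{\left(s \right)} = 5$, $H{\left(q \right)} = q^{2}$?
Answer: $-36464$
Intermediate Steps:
$b{\left(V \right)} = 36 V$ ($b{\left(V \right)} = 9 V 4 = 9 \cdot 4 V = 36 V$)
$C = 1024$ ($C = \left(2 + \left(1 + 5\right) 5\right)^{2} = \left(2 + 6 \cdot 5\right)^{2} = \left(2 + 30\right)^{2} = 32^{2} = 1024$)
$S{\left(B,D \right)} = - 36 B^{2}$ ($S{\left(B,D \right)} = - B 36 B = - 36 B^{2}$)
$H{\left(-20 \right)} + S{\left(32,C \right)} = \left(-20\right)^{2} - 36 \cdot 32^{2} = 400 - 36864 = -36464$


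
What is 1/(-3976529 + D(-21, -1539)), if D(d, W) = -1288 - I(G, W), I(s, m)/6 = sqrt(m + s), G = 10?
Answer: I/(3*(-1325939*I + 2*sqrt(1529))) ≈ -2.5139e-7 + 1.4827e-11*I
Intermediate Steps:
I(s, m) = 6*sqrt(m + s)
D(d, W) = -1288 - 6*sqrt(10 + W) (D(d, W) = -1288 - 6*sqrt(W + 10) = -1288 - 6*sqrt(10 + W))
1/(-3976529 + D(-21, -1539)) = 1/(-3976529 + (-1288 - 6*sqrt(10 - 1539))) = 1/(-3976529 + (-1288 - 6*I*sqrt(1529))) = 1/(-3977817 - 6*I*sqrt(1529))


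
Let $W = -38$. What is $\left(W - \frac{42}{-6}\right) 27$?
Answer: $-837$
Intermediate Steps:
$\left(W - \frac{42}{-6}\right) 27 = \left(-38 - \frac{42}{-6}\right) 27 = \left(-38 - -7\right) 27 = \left(-38 + 7\right) 27 = \left(-31\right) 27 = -837$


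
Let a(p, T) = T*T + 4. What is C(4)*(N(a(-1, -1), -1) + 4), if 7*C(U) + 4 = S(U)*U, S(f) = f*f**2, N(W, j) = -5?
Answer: -36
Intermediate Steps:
a(p, T) = 4 + T**2 (a(p, T) = T**2 + 4 = 4 + T**2)
S(f) = f**3
C(U) = -4/7 + U**4/7 (C(U) = -4/7 + (U**3*U)/7 = -4/7 + U**4/7)
C(4)*(N(a(-1, -1), -1) + 4) = (-4/7 + (1/7)*4**4)*(-5 + 4) = (-4/7 + (1/7)*256)*(-1) = (-4/7 + 256/7)*(-1) = 36*(-1) = -36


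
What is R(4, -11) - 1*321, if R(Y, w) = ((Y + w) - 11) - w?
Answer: -328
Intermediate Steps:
R(Y, w) = -11 + Y (R(Y, w) = (-11 + Y + w) - w = -11 + Y)
R(4, -11) - 1*321 = (-11 + 4) - 1*321 = -7 - 321 = -328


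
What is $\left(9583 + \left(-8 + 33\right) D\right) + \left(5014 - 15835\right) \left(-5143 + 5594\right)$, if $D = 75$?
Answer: $-4868813$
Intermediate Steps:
$\left(9583 + \left(-8 + 33\right) D\right) + \left(5014 - 15835\right) \left(-5143 + 5594\right) = \left(9583 + \left(-8 + 33\right) 75\right) + \left(5014 - 15835\right) \left(-5143 + 5594\right) = \left(9583 + 25 \cdot 75\right) - 4880271 = \left(9583 + 1875\right) - 4880271 = 11458 - 4880271 = -4868813$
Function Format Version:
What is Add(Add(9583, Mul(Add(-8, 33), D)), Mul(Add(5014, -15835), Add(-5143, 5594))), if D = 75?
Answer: -4868813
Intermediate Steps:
Add(Add(9583, Mul(Add(-8, 33), D)), Mul(Add(5014, -15835), Add(-5143, 5594))) = Add(Add(9583, Mul(Add(-8, 33), 75)), Mul(Add(5014, -15835), Add(-5143, 5594))) = Add(Add(9583, Mul(25, 75)), Mul(-10821, 451)) = Add(Add(9583, 1875), -4880271) = Add(11458, -4880271) = -4868813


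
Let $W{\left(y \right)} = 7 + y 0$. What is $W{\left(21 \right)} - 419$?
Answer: $-412$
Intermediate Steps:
$W{\left(y \right)} = 7$ ($W{\left(y \right)} = 7 + 0 = 7$)
$W{\left(21 \right)} - 419 = 7 - 419 = -412$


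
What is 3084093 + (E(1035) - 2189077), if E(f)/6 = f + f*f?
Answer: 7328576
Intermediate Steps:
E(f) = 6*f + 6*f² (E(f) = 6*(f + f*f) = 6*(f + f²) = 6*f + 6*f²)
3084093 + (E(1035) - 2189077) = 3084093 + (6*1035*(1 + 1035) - 2189077) = 3084093 + (6*1035*1036 - 2189077) = 3084093 + (6433560 - 2189077) = 3084093 + 4244483 = 7328576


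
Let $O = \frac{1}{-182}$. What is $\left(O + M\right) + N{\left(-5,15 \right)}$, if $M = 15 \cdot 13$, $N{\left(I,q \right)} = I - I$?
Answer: $\frac{35489}{182} \approx 194.99$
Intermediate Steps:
$N{\left(I,q \right)} = 0$
$O = - \frac{1}{182} \approx -0.0054945$
$M = 195$
$\left(O + M\right) + N{\left(-5,15 \right)} = \left(- \frac{1}{182} + 195\right) + 0 = \frac{35489}{182} + 0 = \frac{35489}{182}$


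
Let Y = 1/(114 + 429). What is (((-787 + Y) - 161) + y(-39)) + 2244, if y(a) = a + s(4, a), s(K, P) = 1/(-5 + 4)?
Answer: 682009/543 ≈ 1256.0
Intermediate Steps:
s(K, P) = -1 (s(K, P) = 1/(-1) = -1)
Y = 1/543 ≈ 0.0018416
y(a) = -1 + a (y(a) = a - 1 = -1 + a)
(((-787 + Y) - 161) + y(-39)) + 2244 = (((-787 + 1/543) - 161) + (-1 - 39)) + 2244 = ((-427340/543 - 161) - 40) + 2244 = (-514763/543 - 40) + 2244 = -536483/543 + 2244 = 682009/543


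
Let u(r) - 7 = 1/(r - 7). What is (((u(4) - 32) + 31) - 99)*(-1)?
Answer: 280/3 ≈ 93.333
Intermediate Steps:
u(r) = 7 + 1/(-7 + r) (u(r) = 7 + 1/(r - 7) = 7 + 1/(-7 + r))
(((u(4) - 32) + 31) - 99)*(-1) = ((((-48 + 7*4)/(-7 + 4) - 32) + 31) - 99)*(-1) = ((((-48 + 28)/(-3) - 32) + 31) - 99)*(-1) = (((-⅓*(-20) - 32) + 31) - 99)*(-1) = (((20/3 - 32) + 31) - 99)*(-1) = ((-76/3 + 31) - 99)*(-1) = (17/3 - 99)*(-1) = -280/3*(-1) = 280/3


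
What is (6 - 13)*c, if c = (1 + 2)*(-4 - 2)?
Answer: 126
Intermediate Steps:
c = -18 (c = 3*(-6) = -18)
(6 - 13)*c = (6 - 13)*(-18) = -7*(-18) = 126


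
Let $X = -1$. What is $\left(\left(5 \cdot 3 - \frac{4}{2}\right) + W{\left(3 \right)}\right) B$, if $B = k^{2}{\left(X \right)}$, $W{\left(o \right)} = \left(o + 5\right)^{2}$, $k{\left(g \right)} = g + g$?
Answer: $308$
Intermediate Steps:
$k{\left(g \right)} = 2 g$
$W{\left(o \right)} = \left(5 + o\right)^{2}$
$B = 4$ ($B = \left(2 \left(-1\right)\right)^{2} = \left(-2\right)^{2} = 4$)
$\left(\left(5 \cdot 3 - \frac{4}{2}\right) + W{\left(3 \right)}\right) B = \left(\left(5 \cdot 3 - \frac{4}{2}\right) + \left(5 + 3\right)^{2}\right) 4 = \left(\left(15 - 2\right) + 8^{2}\right) 4 = \left(\left(15 - 2\right) + 64\right) 4 = \left(13 + 64\right) 4 = 77 \cdot 4 = 308$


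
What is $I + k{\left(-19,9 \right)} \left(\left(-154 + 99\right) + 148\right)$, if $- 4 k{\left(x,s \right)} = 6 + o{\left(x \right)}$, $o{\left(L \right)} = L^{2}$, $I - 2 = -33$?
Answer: $- \frac{34255}{4} \approx -8563.8$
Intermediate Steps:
$I = -31$ ($I = 2 - 33 = -31$)
$k{\left(x,s \right)} = - \frac{3}{2} - \frac{x^{2}}{4}$ ($k{\left(x,s \right)} = - \frac{6 + x^{2}}{4} = - \frac{3}{2} - \frac{x^{2}}{4}$)
$I + k{\left(-19,9 \right)} \left(\left(-154 + 99\right) + 148\right) = -31 + \left(- \frac{3}{2} - \frac{\left(-19\right)^{2}}{4}\right) \left(\left(-154 + 99\right) + 148\right) = -31 + \left(- \frac{3}{2} - \frac{361}{4}\right) \left(-55 + 148\right) = -31 + \left(- \frac{3}{2} - \frac{361}{4}\right) 93 = -31 - \frac{34131}{4} = - \frac{34255}{4}$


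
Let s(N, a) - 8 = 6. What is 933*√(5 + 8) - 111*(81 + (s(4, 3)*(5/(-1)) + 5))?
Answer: -1776 + 933*√13 ≈ 1588.0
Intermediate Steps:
s(N, a) = 14 (s(N, a) = 8 + 6 = 14)
933*√(5 + 8) - 111*(81 + (s(4, 3)*(5/(-1)) + 5)) = 933*√(5 + 8) - 111*(81 + (14*(5/(-1)) + 5)) = 933*√13 - 111*(81 + (14*(5*(-1)) + 5)) = 933*√13 - 111*(81 + (14*(-5) + 5)) = 933*√13 - 111*(81 + (-70 + 5)) = 933*√13 - 111*(81 - 65) = 933*√13 - 111*16 = 933*√13 - 1*1776 = 933*√13 - 1776 = -1776 + 933*√13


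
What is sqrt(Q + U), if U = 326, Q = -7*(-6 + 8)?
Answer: 2*sqrt(78) ≈ 17.664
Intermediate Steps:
Q = -14 (Q = -7*2 = -14)
sqrt(Q + U) = sqrt(-14 + 326) = sqrt(312) = 2*sqrt(78)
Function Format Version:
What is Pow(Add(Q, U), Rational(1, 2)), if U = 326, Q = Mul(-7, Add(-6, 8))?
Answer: Mul(2, Pow(78, Rational(1, 2))) ≈ 17.664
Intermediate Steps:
Q = -14 (Q = Mul(-7, 2) = -14)
Pow(Add(Q, U), Rational(1, 2)) = Pow(Add(-14, 326), Rational(1, 2)) = Pow(312, Rational(1, 2)) = Mul(2, Pow(78, Rational(1, 2)))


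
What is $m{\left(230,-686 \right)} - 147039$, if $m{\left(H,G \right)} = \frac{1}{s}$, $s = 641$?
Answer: $- \frac{94251998}{641} \approx -1.4704 \cdot 10^{5}$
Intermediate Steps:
$m{\left(H,G \right)} = \frac{1}{641}$
$m{\left(230,-686 \right)} - 147039 = \frac{1}{641} - 147039 = - \frac{94251998}{641}$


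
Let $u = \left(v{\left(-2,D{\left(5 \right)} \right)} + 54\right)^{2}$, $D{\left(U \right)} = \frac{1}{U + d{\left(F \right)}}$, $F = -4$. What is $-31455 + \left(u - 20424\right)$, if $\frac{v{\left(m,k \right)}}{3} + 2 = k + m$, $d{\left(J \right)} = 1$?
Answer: $- \frac{200291}{4} \approx -50073.0$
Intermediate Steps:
$D{\left(U \right)} = \frac{1}{1 + U}$ ($D{\left(U \right)} = \frac{1}{U + 1} = \frac{1}{1 + U}$)
$v{\left(m,k \right)} = -6 + 3 k + 3 m$ ($v{\left(m,k \right)} = -6 + 3 \left(k + m\right) = -6 + \left(3 k + 3 m\right) = -6 + 3 k + 3 m$)
$u = \frac{7225}{4}$ ($u = \left(\left(-6 + \frac{3}{1 + 5} + 3 \left(-2\right)\right) + 54\right)^{2} = \left(\left(-6 + \frac{3}{6} - 6\right) + 54\right)^{2} = \left(\left(-6 + 3 \cdot \frac{1}{6} - 6\right) + 54\right)^{2} = \left(\left(-6 + \frac{1}{2} - 6\right) + 54\right)^{2} = \left(- \frac{23}{2} + 54\right)^{2} = \left(\frac{85}{2}\right)^{2} = \frac{7225}{4} \approx 1806.3$)
$-31455 + \left(u - 20424\right) = -31455 + \left(\frac{7225}{4} - 20424\right) = -31455 - \frac{74471}{4} = - \frac{200291}{4}$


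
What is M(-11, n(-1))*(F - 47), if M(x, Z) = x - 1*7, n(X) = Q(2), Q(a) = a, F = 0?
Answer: 846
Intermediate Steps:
n(X) = 2
M(x, Z) = -7 + x (M(x, Z) = x - 7 = -7 + x)
M(-11, n(-1))*(F - 47) = (-7 - 11)*(0 - 47) = -18*(-47) = 846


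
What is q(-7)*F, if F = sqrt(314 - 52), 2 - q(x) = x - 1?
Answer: 10*sqrt(262) ≈ 161.86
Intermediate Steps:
q(x) = 3 - x (q(x) = 2 - (x - 1) = 2 - (-1 + x) = 2 + (1 - x) = 3 - x)
F = sqrt(262) ≈ 16.186
q(-7)*F = (3 - 1*(-7))*sqrt(262) = (3 + 7)*sqrt(262) = 10*sqrt(262)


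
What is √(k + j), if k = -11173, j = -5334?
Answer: I*√16507 ≈ 128.48*I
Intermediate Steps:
√(k + j) = √(-11173 - 5334) = √(-16507) = I*√16507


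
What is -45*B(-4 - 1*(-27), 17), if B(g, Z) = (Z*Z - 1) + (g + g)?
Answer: -15030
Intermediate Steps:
B(g, Z) = -1 + Z² + 2*g (B(g, Z) = (Z² - 1) + 2*g = (-1 + Z²) + 2*g = -1 + Z² + 2*g)
-45*B(-4 - 1*(-27), 17) = -45*(-1 + 17² + 2*(-4 - 1*(-27))) = -45*(-1 + 289 + 2*(-4 + 27)) = -45*(-1 + 289 + 2*23) = -45*(-1 + 289 + 46) = -45*334 = -15030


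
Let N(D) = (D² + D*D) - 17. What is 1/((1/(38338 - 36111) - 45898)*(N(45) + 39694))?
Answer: -2227/4469548527315 ≈ -4.9826e-10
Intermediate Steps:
N(D) = -17 + 2*D² (N(D) = (D² + D²) - 17 = 2*D² - 17 = -17 + 2*D²)
1/((1/(38338 - 36111) - 45898)*(N(45) + 39694)) = 1/((1/(38338 - 36111) - 45898)*((-17 + 2*45²) + 39694)) = 1/((1/2227 - 45898)*((-17 + 2*2025) + 39694)) = 1/((1/2227 - 45898)*((-17 + 4050) + 39694)) = 1/(-102214845*(4033 + 39694)/2227) = 1/(-102214845/2227*43727) = 1/(-4469548527315/2227) = -2227/4469548527315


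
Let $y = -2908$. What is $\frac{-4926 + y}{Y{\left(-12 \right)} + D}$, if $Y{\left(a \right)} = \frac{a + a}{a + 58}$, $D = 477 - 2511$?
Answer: $\frac{90091}{23397} \approx 3.8505$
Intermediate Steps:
$D = -2034$ ($D = 477 - 2511 = -2034$)
$Y{\left(a \right)} = \frac{2 a}{58 + a}$
$\frac{-4926 + y}{Y{\left(-12 \right)} + D} = \frac{-4926 - 2908}{2 \left(-12\right) \frac{1}{58 - 12} - 2034} = - \frac{7834}{2 \left(-12\right) \frac{1}{46} - 2034} = - \frac{7834}{- \frac{12}{23} - 2034} = - \frac{7834}{- \frac{46794}{23}} = \left(-7834\right) \left(- \frac{23}{46794}\right) = \frac{90091}{23397}$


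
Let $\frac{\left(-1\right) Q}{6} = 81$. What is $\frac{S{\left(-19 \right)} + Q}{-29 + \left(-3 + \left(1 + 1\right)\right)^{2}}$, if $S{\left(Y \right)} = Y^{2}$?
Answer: $\frac{125}{28} \approx 4.4643$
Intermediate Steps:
$Q = -486$ ($Q = \left(-6\right) 81 = -486$)
$\frac{S{\left(-19 \right)} + Q}{-29 + \left(-3 + \left(1 + 1\right)\right)^{2}} = \frac{\left(-19\right)^{2} - 486}{-29 + \left(-3 + \left(1 + 1\right)\right)^{2}} = \frac{361 - 486}{-29 + \left(-3 + 2\right)^{2}} = - \frac{125}{-29 + \left(-1\right)^{2}} = - \frac{125}{-29 + 1} = - \frac{125}{-28} = \left(-125\right) \left(- \frac{1}{28}\right) = \frac{125}{28}$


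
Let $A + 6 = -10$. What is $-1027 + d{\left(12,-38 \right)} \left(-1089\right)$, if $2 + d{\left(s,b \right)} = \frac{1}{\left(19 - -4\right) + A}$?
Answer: $\frac{6968}{7} \approx 995.43$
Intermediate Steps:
$A = -16$ ($A = -6 - 10 = -16$)
$d{\left(s,b \right)} = - \frac{13}{7}$ ($d{\left(s,b \right)} = -2 + \frac{1}{\left(19 - -4\right) - 16} = -2 + \frac{1}{\left(19 + 4\right) - 16} = -2 + \frac{1}{23 - 16} = -2 + \frac{1}{7} = - \frac{13}{7}$)
$-1027 + d{\left(12,-38 \right)} \left(-1089\right) = -1027 - - \frac{14157}{7} = -1027 + \frac{14157}{7} = \frac{6968}{7}$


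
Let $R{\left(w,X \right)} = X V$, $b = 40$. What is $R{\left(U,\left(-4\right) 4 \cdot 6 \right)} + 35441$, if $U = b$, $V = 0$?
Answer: $35441$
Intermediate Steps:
$U = 40$
$R{\left(w,X \right)} = 0$ ($R{\left(w,X \right)} = X 0 = 0$)
$R{\left(U,\left(-4\right) 4 \cdot 6 \right)} + 35441 = 0 + 35441 = 35441$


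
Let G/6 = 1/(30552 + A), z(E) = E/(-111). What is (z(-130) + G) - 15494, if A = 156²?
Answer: -15731852081/1015428 ≈ -15493.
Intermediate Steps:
A = 24336
z(E) = -E/111 (z(E) = E*(-1/111) = -E/111)
G = 1/9148 (G = 6/(30552 + 24336) = 6/54888 = 6*(1/54888) = 1/9148 ≈ 0.00010931)
(z(-130) + G) - 15494 = (-1/111*(-130) + 1/9148) - 15494 = (130/111 + 1/9148) - 15494 = 1189351/1015428 - 15494 = -15731852081/1015428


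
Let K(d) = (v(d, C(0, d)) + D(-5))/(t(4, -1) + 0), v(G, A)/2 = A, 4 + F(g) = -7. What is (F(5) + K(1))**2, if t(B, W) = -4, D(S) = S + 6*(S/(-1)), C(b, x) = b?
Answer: 4761/16 ≈ 297.56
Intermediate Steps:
F(g) = -11 (F(g) = -4 - 7 = -11)
v(G, A) = 2*A
D(S) = -5*S (D(S) = S + 6*(S*(-1)) = S + 6*(-S) = S - 6*S = -5*S)
K(d) = -25/4 (K(d) = (2*0 - 5*(-5))/(-4 + 0) = (0 + 25)/(-4) = 25*(-1/4) = -25/4)
(F(5) + K(1))**2 = (-11 - 25/4)**2 = (-69/4)**2 = 4761/16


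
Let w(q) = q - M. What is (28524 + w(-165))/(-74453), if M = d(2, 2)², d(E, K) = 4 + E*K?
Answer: -28295/74453 ≈ -0.38004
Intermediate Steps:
M = 64 (M = (4 + 2*2)² = (4 + 4)² = 8² = 64)
w(q) = -64 + q (w(q) = q - 1*64 = q - 64 = -64 + q)
(28524 + w(-165))/(-74453) = (28524 + (-64 - 165))/(-74453) = (28524 - 229)*(-1/74453) = 28295*(-1/74453) = -28295/74453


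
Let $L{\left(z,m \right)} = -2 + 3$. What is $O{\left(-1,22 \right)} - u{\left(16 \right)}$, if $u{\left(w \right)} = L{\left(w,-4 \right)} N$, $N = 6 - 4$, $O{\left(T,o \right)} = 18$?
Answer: $16$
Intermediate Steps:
$L{\left(z,m \right)} = 1$
$N = 2$ ($N = 6 - 4 = 2$)
$u{\left(w \right)} = 2$ ($u{\left(w \right)} = 1 \cdot 2 = 2$)
$O{\left(-1,22 \right)} - u{\left(16 \right)} = 18 - 2 = 16$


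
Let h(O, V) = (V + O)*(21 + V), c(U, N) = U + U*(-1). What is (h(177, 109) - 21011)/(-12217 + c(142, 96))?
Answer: -851/643 ≈ -1.3235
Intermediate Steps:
c(U, N) = 0 (c(U, N) = U - U = 0)
h(O, V) = (21 + V)*(O + V) (h(O, V) = (O + V)*(21 + V) = (21 + V)*(O + V))
(h(177, 109) - 21011)/(-12217 + c(142, 96)) = ((109² + 21*177 + 21*109 + 177*109) - 21011)/(-12217 + 0) = ((11881 + 3717 + 2289 + 19293) - 21011)/(-12217) = (37180 - 21011)*(-1/12217) = 16169*(-1/12217) = -851/643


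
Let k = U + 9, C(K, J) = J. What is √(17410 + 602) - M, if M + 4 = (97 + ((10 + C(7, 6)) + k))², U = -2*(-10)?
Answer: -20160 + 2*√4503 ≈ -20026.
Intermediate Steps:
U = 20
k = 29 (k = 20 + 9 = 29)
M = 20160 (M = -4 + (97 + ((10 + 6) + 29))² = -4 + (97 + (16 + 29))² = -4 + (97 + 45)² = -4 + 142² = -4 + 20164 = 20160)
√(17410 + 602) - M = √(17410 + 602) - 1*20160 = √18012 - 20160 = 2*√4503 - 20160 = -20160 + 2*√4503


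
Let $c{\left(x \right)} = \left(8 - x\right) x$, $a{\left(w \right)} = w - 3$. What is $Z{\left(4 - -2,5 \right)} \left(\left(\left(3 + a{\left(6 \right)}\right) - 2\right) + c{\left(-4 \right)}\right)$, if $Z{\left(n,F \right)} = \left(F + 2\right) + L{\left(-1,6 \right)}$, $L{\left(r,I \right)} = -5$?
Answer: $-88$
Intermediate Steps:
$a{\left(w \right)} = -3 + w$
$c{\left(x \right)} = x \left(8 - x\right)$
$Z{\left(n,F \right)} = -3 + F$ ($Z{\left(n,F \right)} = \left(F + 2\right) - 5 = \left(2 + F\right) - 5 = -3 + F$)
$Z{\left(4 - -2,5 \right)} \left(\left(\left(3 + a{\left(6 \right)}\right) - 2\right) + c{\left(-4 \right)}\right) = \left(-3 + 5\right) \left(\left(\left(3 + \left(-3 + 6\right)\right) - 2\right) - 4 \left(8 - -4\right)\right) = 2 \left(\left(\left(3 + 3\right) - 2\right) - 4 \left(8 + 4\right)\right) = 2 \left(\left(6 - 2\right) - 48\right) = 2 \left(4 - 48\right) = 2 \left(-44\right) = -88$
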